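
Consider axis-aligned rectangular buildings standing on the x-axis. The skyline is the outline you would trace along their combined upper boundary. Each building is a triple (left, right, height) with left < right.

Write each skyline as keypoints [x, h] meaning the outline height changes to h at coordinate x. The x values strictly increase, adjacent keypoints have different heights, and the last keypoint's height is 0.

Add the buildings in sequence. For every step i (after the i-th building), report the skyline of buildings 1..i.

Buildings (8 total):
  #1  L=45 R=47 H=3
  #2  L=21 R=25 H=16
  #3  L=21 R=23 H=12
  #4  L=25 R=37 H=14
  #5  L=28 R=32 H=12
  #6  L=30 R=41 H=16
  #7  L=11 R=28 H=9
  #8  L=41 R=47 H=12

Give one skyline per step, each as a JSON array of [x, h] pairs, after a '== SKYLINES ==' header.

== SKYLINES ==
[[45,3],[47,0]]
[[21,16],[25,0],[45,3],[47,0]]
[[21,16],[25,0],[45,3],[47,0]]
[[21,16],[25,14],[37,0],[45,3],[47,0]]
[[21,16],[25,14],[37,0],[45,3],[47,0]]
[[21,16],[25,14],[30,16],[41,0],[45,3],[47,0]]
[[11,9],[21,16],[25,14],[30,16],[41,0],[45,3],[47,0]]
[[11,9],[21,16],[25,14],[30,16],[41,12],[47,0]]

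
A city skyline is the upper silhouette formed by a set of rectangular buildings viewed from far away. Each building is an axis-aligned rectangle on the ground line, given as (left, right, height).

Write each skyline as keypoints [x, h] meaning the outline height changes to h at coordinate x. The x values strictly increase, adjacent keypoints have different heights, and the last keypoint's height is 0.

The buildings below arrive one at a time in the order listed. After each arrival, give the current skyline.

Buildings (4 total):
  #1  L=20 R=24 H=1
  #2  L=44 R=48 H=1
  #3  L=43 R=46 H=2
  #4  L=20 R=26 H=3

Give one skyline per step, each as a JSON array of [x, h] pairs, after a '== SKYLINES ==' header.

== SKYLINES ==
[[20,1],[24,0]]
[[20,1],[24,0],[44,1],[48,0]]
[[20,1],[24,0],[43,2],[46,1],[48,0]]
[[20,3],[26,0],[43,2],[46,1],[48,0]]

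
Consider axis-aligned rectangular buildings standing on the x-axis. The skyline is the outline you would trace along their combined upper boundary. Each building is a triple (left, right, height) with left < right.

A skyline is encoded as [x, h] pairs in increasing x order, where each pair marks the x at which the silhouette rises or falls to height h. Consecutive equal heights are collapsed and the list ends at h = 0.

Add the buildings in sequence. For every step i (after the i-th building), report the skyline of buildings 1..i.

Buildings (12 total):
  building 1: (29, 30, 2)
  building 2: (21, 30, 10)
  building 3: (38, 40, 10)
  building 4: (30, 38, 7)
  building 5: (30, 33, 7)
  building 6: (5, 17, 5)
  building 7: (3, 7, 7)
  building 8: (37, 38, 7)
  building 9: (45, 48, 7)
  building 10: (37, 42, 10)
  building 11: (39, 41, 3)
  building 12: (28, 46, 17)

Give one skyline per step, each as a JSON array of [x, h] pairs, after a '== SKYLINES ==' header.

== SKYLINES ==
[[29,2],[30,0]]
[[21,10],[30,0]]
[[21,10],[30,0],[38,10],[40,0]]
[[21,10],[30,7],[38,10],[40,0]]
[[21,10],[30,7],[38,10],[40,0]]
[[5,5],[17,0],[21,10],[30,7],[38,10],[40,0]]
[[3,7],[7,5],[17,0],[21,10],[30,7],[38,10],[40,0]]
[[3,7],[7,5],[17,0],[21,10],[30,7],[38,10],[40,0]]
[[3,7],[7,5],[17,0],[21,10],[30,7],[38,10],[40,0],[45,7],[48,0]]
[[3,7],[7,5],[17,0],[21,10],[30,7],[37,10],[42,0],[45,7],[48,0]]
[[3,7],[7,5],[17,0],[21,10],[30,7],[37,10],[42,0],[45,7],[48,0]]
[[3,7],[7,5],[17,0],[21,10],[28,17],[46,7],[48,0]]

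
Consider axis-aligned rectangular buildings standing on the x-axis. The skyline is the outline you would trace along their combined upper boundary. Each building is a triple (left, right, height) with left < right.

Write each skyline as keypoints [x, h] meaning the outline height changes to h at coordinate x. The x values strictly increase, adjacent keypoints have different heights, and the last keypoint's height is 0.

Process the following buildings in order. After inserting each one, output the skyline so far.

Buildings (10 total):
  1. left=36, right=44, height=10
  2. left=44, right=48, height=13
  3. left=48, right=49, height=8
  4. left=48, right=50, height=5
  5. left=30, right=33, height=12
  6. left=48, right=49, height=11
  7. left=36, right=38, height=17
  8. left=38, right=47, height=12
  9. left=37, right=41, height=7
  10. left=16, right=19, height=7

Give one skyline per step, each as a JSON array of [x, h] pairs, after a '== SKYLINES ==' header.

== SKYLINES ==
[[36,10],[44,0]]
[[36,10],[44,13],[48,0]]
[[36,10],[44,13],[48,8],[49,0]]
[[36,10],[44,13],[48,8],[49,5],[50,0]]
[[30,12],[33,0],[36,10],[44,13],[48,8],[49,5],[50,0]]
[[30,12],[33,0],[36,10],[44,13],[48,11],[49,5],[50,0]]
[[30,12],[33,0],[36,17],[38,10],[44,13],[48,11],[49,5],[50,0]]
[[30,12],[33,0],[36,17],[38,12],[44,13],[48,11],[49,5],[50,0]]
[[30,12],[33,0],[36,17],[38,12],[44,13],[48,11],[49,5],[50,0]]
[[16,7],[19,0],[30,12],[33,0],[36,17],[38,12],[44,13],[48,11],[49,5],[50,0]]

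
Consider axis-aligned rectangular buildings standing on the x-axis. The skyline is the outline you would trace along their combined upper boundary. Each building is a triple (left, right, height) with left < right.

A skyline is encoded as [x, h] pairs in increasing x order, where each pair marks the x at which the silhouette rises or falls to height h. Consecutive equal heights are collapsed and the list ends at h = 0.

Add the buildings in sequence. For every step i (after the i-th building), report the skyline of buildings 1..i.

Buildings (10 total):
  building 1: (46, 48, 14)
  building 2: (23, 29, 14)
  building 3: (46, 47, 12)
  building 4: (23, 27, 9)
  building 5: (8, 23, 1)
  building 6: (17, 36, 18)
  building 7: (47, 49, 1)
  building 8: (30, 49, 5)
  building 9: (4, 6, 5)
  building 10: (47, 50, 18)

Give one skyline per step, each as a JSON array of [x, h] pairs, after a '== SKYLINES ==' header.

== SKYLINES ==
[[46,14],[48,0]]
[[23,14],[29,0],[46,14],[48,0]]
[[23,14],[29,0],[46,14],[48,0]]
[[23,14],[29,0],[46,14],[48,0]]
[[8,1],[23,14],[29,0],[46,14],[48,0]]
[[8,1],[17,18],[36,0],[46,14],[48,0]]
[[8,1],[17,18],[36,0],[46,14],[48,1],[49,0]]
[[8,1],[17,18],[36,5],[46,14],[48,5],[49,0]]
[[4,5],[6,0],[8,1],[17,18],[36,5],[46,14],[48,5],[49,0]]
[[4,5],[6,0],[8,1],[17,18],[36,5],[46,14],[47,18],[50,0]]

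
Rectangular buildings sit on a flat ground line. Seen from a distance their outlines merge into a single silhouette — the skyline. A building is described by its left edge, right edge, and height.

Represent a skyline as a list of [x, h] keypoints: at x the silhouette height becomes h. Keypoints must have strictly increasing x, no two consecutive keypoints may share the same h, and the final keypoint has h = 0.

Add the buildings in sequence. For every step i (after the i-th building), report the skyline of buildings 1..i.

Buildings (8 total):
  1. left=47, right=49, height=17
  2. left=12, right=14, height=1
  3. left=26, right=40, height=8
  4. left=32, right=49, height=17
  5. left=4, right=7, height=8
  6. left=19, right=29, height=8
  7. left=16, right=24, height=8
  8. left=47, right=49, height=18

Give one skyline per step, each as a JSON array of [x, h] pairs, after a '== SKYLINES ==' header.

== SKYLINES ==
[[47,17],[49,0]]
[[12,1],[14,0],[47,17],[49,0]]
[[12,1],[14,0],[26,8],[40,0],[47,17],[49,0]]
[[12,1],[14,0],[26,8],[32,17],[49,0]]
[[4,8],[7,0],[12,1],[14,0],[26,8],[32,17],[49,0]]
[[4,8],[7,0],[12,1],[14,0],[19,8],[32,17],[49,0]]
[[4,8],[7,0],[12,1],[14,0],[16,8],[32,17],[49,0]]
[[4,8],[7,0],[12,1],[14,0],[16,8],[32,17],[47,18],[49,0]]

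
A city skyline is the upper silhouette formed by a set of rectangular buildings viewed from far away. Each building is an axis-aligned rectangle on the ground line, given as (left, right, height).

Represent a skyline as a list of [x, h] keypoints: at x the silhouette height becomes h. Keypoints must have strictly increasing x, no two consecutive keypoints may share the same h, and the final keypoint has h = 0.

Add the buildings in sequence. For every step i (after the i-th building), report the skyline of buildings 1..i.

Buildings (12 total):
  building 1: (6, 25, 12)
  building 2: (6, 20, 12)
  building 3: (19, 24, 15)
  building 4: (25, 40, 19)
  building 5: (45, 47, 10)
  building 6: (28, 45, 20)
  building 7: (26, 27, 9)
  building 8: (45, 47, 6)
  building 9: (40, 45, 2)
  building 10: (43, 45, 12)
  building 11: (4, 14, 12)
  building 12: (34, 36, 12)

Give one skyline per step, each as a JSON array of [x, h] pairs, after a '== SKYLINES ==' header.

== SKYLINES ==
[[6,12],[25,0]]
[[6,12],[25,0]]
[[6,12],[19,15],[24,12],[25,0]]
[[6,12],[19,15],[24,12],[25,19],[40,0]]
[[6,12],[19,15],[24,12],[25,19],[40,0],[45,10],[47,0]]
[[6,12],[19,15],[24,12],[25,19],[28,20],[45,10],[47,0]]
[[6,12],[19,15],[24,12],[25,19],[28,20],[45,10],[47,0]]
[[6,12],[19,15],[24,12],[25,19],[28,20],[45,10],[47,0]]
[[6,12],[19,15],[24,12],[25,19],[28,20],[45,10],[47,0]]
[[6,12],[19,15],[24,12],[25,19],[28,20],[45,10],[47,0]]
[[4,12],[19,15],[24,12],[25,19],[28,20],[45,10],[47,0]]
[[4,12],[19,15],[24,12],[25,19],[28,20],[45,10],[47,0]]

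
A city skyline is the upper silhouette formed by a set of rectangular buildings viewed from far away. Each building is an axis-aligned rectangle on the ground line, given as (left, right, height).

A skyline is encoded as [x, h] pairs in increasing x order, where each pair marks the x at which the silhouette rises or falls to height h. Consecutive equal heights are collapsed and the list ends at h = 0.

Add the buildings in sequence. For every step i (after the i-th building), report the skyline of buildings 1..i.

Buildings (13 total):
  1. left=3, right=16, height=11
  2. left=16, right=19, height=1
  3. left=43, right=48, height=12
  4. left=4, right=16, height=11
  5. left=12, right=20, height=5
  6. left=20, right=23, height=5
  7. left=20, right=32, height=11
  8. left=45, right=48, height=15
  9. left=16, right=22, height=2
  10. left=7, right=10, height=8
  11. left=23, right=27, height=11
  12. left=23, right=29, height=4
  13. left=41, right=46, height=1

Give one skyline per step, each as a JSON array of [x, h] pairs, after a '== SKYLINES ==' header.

== SKYLINES ==
[[3,11],[16,0]]
[[3,11],[16,1],[19,0]]
[[3,11],[16,1],[19,0],[43,12],[48,0]]
[[3,11],[16,1],[19,0],[43,12],[48,0]]
[[3,11],[16,5],[20,0],[43,12],[48,0]]
[[3,11],[16,5],[23,0],[43,12],[48,0]]
[[3,11],[16,5],[20,11],[32,0],[43,12],[48,0]]
[[3,11],[16,5],[20,11],[32,0],[43,12],[45,15],[48,0]]
[[3,11],[16,5],[20,11],[32,0],[43,12],[45,15],[48,0]]
[[3,11],[16,5],[20,11],[32,0],[43,12],[45,15],[48,0]]
[[3,11],[16,5],[20,11],[32,0],[43,12],[45,15],[48,0]]
[[3,11],[16,5],[20,11],[32,0],[43,12],[45,15],[48,0]]
[[3,11],[16,5],[20,11],[32,0],[41,1],[43,12],[45,15],[48,0]]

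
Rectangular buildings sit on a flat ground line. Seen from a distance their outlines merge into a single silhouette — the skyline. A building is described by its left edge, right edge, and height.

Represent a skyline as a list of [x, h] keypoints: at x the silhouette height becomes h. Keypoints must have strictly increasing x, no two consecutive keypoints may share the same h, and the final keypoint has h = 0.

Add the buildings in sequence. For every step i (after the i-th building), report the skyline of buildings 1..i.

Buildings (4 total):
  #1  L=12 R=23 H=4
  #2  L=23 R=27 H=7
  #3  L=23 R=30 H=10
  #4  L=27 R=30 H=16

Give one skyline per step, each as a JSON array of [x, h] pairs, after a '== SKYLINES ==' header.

== SKYLINES ==
[[12,4],[23,0]]
[[12,4],[23,7],[27,0]]
[[12,4],[23,10],[30,0]]
[[12,4],[23,10],[27,16],[30,0]]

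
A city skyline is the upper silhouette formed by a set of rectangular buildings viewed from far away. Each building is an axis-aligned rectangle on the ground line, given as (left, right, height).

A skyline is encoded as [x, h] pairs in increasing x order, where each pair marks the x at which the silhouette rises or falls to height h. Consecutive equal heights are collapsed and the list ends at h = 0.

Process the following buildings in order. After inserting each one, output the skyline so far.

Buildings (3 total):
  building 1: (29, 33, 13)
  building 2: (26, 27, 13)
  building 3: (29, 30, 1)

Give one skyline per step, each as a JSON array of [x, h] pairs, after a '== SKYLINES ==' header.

== SKYLINES ==
[[29,13],[33,0]]
[[26,13],[27,0],[29,13],[33,0]]
[[26,13],[27,0],[29,13],[33,0]]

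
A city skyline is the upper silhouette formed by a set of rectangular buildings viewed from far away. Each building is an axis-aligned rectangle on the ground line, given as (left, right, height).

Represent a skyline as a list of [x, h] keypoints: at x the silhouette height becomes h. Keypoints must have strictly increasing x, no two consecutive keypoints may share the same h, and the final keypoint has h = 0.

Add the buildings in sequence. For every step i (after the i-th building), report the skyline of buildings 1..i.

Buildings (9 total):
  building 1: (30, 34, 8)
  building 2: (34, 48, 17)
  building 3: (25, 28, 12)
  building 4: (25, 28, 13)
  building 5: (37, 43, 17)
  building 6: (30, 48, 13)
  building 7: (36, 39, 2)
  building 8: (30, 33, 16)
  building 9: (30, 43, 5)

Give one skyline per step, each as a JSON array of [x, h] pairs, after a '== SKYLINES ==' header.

== SKYLINES ==
[[30,8],[34,0]]
[[30,8],[34,17],[48,0]]
[[25,12],[28,0],[30,8],[34,17],[48,0]]
[[25,13],[28,0],[30,8],[34,17],[48,0]]
[[25,13],[28,0],[30,8],[34,17],[48,0]]
[[25,13],[28,0],[30,13],[34,17],[48,0]]
[[25,13],[28,0],[30,13],[34,17],[48,0]]
[[25,13],[28,0],[30,16],[33,13],[34,17],[48,0]]
[[25,13],[28,0],[30,16],[33,13],[34,17],[48,0]]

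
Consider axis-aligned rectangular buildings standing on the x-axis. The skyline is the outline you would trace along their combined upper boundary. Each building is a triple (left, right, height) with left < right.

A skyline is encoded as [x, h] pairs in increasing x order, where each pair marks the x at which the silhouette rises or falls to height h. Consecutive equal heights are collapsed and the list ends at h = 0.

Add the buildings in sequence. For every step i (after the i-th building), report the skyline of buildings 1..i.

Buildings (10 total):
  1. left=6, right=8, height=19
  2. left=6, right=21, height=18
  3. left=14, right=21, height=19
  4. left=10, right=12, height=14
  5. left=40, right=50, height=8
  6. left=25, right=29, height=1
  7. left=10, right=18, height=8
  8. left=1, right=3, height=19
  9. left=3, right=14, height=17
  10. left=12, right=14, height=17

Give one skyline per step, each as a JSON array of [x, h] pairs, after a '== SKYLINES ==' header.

== SKYLINES ==
[[6,19],[8,0]]
[[6,19],[8,18],[21,0]]
[[6,19],[8,18],[14,19],[21,0]]
[[6,19],[8,18],[14,19],[21,0]]
[[6,19],[8,18],[14,19],[21,0],[40,8],[50,0]]
[[6,19],[8,18],[14,19],[21,0],[25,1],[29,0],[40,8],[50,0]]
[[6,19],[8,18],[14,19],[21,0],[25,1],[29,0],[40,8],[50,0]]
[[1,19],[3,0],[6,19],[8,18],[14,19],[21,0],[25,1],[29,0],[40,8],[50,0]]
[[1,19],[3,17],[6,19],[8,18],[14,19],[21,0],[25,1],[29,0],[40,8],[50,0]]
[[1,19],[3,17],[6,19],[8,18],[14,19],[21,0],[25,1],[29,0],[40,8],[50,0]]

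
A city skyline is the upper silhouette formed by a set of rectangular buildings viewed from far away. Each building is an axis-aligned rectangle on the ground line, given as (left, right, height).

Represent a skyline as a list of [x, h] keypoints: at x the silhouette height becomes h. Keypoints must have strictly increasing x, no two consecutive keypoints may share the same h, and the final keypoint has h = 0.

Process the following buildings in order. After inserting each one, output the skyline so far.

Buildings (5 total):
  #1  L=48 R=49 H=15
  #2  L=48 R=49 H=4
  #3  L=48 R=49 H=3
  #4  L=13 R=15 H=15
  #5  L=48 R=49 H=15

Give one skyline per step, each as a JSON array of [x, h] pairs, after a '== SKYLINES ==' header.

== SKYLINES ==
[[48,15],[49,0]]
[[48,15],[49,0]]
[[48,15],[49,0]]
[[13,15],[15,0],[48,15],[49,0]]
[[13,15],[15,0],[48,15],[49,0]]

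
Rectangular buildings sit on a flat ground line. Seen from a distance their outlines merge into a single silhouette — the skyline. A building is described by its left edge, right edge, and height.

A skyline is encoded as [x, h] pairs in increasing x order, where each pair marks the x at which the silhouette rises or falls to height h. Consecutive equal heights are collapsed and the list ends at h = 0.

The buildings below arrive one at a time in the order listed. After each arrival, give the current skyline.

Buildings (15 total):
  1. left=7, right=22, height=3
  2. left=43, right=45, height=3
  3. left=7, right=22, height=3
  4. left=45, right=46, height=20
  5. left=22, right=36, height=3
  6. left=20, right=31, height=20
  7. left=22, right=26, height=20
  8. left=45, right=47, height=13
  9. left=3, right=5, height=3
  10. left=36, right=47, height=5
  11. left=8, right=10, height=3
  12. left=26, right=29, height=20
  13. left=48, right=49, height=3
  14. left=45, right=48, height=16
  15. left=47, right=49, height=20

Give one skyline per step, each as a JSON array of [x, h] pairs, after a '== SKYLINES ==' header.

== SKYLINES ==
[[7,3],[22,0]]
[[7,3],[22,0],[43,3],[45,0]]
[[7,3],[22,0],[43,3],[45,0]]
[[7,3],[22,0],[43,3],[45,20],[46,0]]
[[7,3],[36,0],[43,3],[45,20],[46,0]]
[[7,3],[20,20],[31,3],[36,0],[43,3],[45,20],[46,0]]
[[7,3],[20,20],[31,3],[36,0],[43,3],[45,20],[46,0]]
[[7,3],[20,20],[31,3],[36,0],[43,3],[45,20],[46,13],[47,0]]
[[3,3],[5,0],[7,3],[20,20],[31,3],[36,0],[43,3],[45,20],[46,13],[47,0]]
[[3,3],[5,0],[7,3],[20,20],[31,3],[36,5],[45,20],[46,13],[47,0]]
[[3,3],[5,0],[7,3],[20,20],[31,3],[36,5],[45,20],[46,13],[47,0]]
[[3,3],[5,0],[7,3],[20,20],[31,3],[36,5],[45,20],[46,13],[47,0]]
[[3,3],[5,0],[7,3],[20,20],[31,3],[36,5],[45,20],[46,13],[47,0],[48,3],[49,0]]
[[3,3],[5,0],[7,3],[20,20],[31,3],[36,5],[45,20],[46,16],[48,3],[49,0]]
[[3,3],[5,0],[7,3],[20,20],[31,3],[36,5],[45,20],[46,16],[47,20],[49,0]]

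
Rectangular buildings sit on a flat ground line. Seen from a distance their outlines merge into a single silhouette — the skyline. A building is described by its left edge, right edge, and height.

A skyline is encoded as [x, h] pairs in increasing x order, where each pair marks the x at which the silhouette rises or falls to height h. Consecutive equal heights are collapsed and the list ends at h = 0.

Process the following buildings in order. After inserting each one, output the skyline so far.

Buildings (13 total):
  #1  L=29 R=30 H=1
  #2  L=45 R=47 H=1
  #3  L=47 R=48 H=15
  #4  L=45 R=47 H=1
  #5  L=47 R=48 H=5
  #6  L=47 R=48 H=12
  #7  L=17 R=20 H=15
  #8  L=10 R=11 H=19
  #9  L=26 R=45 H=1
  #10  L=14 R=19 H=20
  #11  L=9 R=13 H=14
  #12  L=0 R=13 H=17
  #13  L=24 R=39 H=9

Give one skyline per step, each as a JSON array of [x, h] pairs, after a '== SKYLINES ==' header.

== SKYLINES ==
[[29,1],[30,0]]
[[29,1],[30,0],[45,1],[47,0]]
[[29,1],[30,0],[45,1],[47,15],[48,0]]
[[29,1],[30,0],[45,1],[47,15],[48,0]]
[[29,1],[30,0],[45,1],[47,15],[48,0]]
[[29,1],[30,0],[45,1],[47,15],[48,0]]
[[17,15],[20,0],[29,1],[30,0],[45,1],[47,15],[48,0]]
[[10,19],[11,0],[17,15],[20,0],[29,1],[30,0],[45,1],[47,15],[48,0]]
[[10,19],[11,0],[17,15],[20,0],[26,1],[47,15],[48,0]]
[[10,19],[11,0],[14,20],[19,15],[20,0],[26,1],[47,15],[48,0]]
[[9,14],[10,19],[11,14],[13,0],[14,20],[19,15],[20,0],[26,1],[47,15],[48,0]]
[[0,17],[10,19],[11,17],[13,0],[14,20],[19,15],[20,0],[26,1],[47,15],[48,0]]
[[0,17],[10,19],[11,17],[13,0],[14,20],[19,15],[20,0],[24,9],[39,1],[47,15],[48,0]]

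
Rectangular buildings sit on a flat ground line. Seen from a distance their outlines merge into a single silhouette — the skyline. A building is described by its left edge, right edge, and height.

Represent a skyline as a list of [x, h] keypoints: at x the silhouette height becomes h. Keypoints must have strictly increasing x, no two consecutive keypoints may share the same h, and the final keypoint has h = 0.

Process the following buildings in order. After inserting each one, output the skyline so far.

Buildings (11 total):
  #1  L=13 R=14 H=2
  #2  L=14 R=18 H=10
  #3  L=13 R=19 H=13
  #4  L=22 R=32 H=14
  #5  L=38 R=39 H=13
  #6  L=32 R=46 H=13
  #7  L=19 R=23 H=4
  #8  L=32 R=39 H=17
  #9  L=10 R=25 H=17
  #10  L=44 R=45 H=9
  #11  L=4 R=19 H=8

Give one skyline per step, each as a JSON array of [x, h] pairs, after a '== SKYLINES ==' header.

== SKYLINES ==
[[13,2],[14,0]]
[[13,2],[14,10],[18,0]]
[[13,13],[19,0]]
[[13,13],[19,0],[22,14],[32,0]]
[[13,13],[19,0],[22,14],[32,0],[38,13],[39,0]]
[[13,13],[19,0],[22,14],[32,13],[46,0]]
[[13,13],[19,4],[22,14],[32,13],[46,0]]
[[13,13],[19,4],[22,14],[32,17],[39,13],[46,0]]
[[10,17],[25,14],[32,17],[39,13],[46,0]]
[[10,17],[25,14],[32,17],[39,13],[46,0]]
[[4,8],[10,17],[25,14],[32,17],[39,13],[46,0]]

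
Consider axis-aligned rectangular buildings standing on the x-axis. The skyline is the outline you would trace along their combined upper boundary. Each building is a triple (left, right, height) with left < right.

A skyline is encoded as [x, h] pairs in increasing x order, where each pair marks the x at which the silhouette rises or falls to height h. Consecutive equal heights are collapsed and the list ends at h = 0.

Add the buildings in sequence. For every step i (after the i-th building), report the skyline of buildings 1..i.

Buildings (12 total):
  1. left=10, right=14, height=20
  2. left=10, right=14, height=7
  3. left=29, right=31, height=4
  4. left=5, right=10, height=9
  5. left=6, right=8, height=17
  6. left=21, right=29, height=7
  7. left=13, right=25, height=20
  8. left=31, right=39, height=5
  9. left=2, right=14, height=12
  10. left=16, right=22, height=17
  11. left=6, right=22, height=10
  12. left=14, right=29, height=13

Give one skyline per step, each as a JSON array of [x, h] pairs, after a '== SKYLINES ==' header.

== SKYLINES ==
[[10,20],[14,0]]
[[10,20],[14,0]]
[[10,20],[14,0],[29,4],[31,0]]
[[5,9],[10,20],[14,0],[29,4],[31,0]]
[[5,9],[6,17],[8,9],[10,20],[14,0],[29,4],[31,0]]
[[5,9],[6,17],[8,9],[10,20],[14,0],[21,7],[29,4],[31,0]]
[[5,9],[6,17],[8,9],[10,20],[25,7],[29,4],[31,0]]
[[5,9],[6,17],[8,9],[10,20],[25,7],[29,4],[31,5],[39,0]]
[[2,12],[6,17],[8,12],[10,20],[25,7],[29,4],[31,5],[39,0]]
[[2,12],[6,17],[8,12],[10,20],[25,7],[29,4],[31,5],[39,0]]
[[2,12],[6,17],[8,12],[10,20],[25,7],[29,4],[31,5],[39,0]]
[[2,12],[6,17],[8,12],[10,20],[25,13],[29,4],[31,5],[39,0]]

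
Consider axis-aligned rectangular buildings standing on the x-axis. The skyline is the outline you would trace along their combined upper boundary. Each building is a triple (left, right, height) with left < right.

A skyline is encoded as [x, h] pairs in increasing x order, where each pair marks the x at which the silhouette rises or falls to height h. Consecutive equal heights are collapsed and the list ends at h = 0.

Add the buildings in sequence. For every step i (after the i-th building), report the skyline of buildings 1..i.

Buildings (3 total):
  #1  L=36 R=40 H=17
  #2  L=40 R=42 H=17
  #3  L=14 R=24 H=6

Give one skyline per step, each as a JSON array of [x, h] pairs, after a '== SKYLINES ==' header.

== SKYLINES ==
[[36,17],[40,0]]
[[36,17],[42,0]]
[[14,6],[24,0],[36,17],[42,0]]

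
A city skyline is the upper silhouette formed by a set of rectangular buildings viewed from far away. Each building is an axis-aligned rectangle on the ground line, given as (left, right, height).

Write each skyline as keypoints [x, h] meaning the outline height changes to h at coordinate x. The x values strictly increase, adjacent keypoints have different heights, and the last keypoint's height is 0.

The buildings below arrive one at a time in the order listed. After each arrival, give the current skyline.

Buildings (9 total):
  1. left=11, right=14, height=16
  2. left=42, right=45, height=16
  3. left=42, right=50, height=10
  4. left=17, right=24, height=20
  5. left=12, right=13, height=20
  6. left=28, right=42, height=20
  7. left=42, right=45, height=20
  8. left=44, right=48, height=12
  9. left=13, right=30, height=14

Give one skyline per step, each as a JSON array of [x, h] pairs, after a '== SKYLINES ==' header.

== SKYLINES ==
[[11,16],[14,0]]
[[11,16],[14,0],[42,16],[45,0]]
[[11,16],[14,0],[42,16],[45,10],[50,0]]
[[11,16],[14,0],[17,20],[24,0],[42,16],[45,10],[50,0]]
[[11,16],[12,20],[13,16],[14,0],[17,20],[24,0],[42,16],[45,10],[50,0]]
[[11,16],[12,20],[13,16],[14,0],[17,20],[24,0],[28,20],[42,16],[45,10],[50,0]]
[[11,16],[12,20],[13,16],[14,0],[17,20],[24,0],[28,20],[45,10],[50,0]]
[[11,16],[12,20],[13,16],[14,0],[17,20],[24,0],[28,20],[45,12],[48,10],[50,0]]
[[11,16],[12,20],[13,16],[14,14],[17,20],[24,14],[28,20],[45,12],[48,10],[50,0]]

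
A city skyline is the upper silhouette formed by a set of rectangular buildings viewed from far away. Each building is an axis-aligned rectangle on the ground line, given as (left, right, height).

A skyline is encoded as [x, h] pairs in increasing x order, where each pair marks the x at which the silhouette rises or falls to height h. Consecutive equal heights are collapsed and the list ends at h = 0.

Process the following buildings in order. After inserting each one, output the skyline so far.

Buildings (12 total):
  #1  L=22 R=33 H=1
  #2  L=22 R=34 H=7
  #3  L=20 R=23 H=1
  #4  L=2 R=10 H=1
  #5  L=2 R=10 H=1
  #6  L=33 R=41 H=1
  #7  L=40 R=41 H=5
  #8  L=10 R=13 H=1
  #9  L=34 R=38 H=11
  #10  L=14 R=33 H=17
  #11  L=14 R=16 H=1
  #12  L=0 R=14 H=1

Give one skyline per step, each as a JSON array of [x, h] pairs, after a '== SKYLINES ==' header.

== SKYLINES ==
[[22,1],[33,0]]
[[22,7],[34,0]]
[[20,1],[22,7],[34,0]]
[[2,1],[10,0],[20,1],[22,7],[34,0]]
[[2,1],[10,0],[20,1],[22,7],[34,0]]
[[2,1],[10,0],[20,1],[22,7],[34,1],[41,0]]
[[2,1],[10,0],[20,1],[22,7],[34,1],[40,5],[41,0]]
[[2,1],[13,0],[20,1],[22,7],[34,1],[40,5],[41,0]]
[[2,1],[13,0],[20,1],[22,7],[34,11],[38,1],[40,5],[41,0]]
[[2,1],[13,0],[14,17],[33,7],[34,11],[38,1],[40,5],[41,0]]
[[2,1],[13,0],[14,17],[33,7],[34,11],[38,1],[40,5],[41,0]]
[[0,1],[14,17],[33,7],[34,11],[38,1],[40,5],[41,0]]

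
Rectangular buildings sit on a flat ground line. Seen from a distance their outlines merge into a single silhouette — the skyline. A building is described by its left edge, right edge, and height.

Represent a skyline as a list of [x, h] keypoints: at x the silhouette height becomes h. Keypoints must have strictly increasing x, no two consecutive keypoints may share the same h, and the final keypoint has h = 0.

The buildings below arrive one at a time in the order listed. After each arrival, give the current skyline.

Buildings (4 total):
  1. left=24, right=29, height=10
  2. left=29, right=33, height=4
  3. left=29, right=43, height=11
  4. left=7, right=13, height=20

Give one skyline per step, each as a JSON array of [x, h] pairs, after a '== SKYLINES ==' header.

== SKYLINES ==
[[24,10],[29,0]]
[[24,10],[29,4],[33,0]]
[[24,10],[29,11],[43,0]]
[[7,20],[13,0],[24,10],[29,11],[43,0]]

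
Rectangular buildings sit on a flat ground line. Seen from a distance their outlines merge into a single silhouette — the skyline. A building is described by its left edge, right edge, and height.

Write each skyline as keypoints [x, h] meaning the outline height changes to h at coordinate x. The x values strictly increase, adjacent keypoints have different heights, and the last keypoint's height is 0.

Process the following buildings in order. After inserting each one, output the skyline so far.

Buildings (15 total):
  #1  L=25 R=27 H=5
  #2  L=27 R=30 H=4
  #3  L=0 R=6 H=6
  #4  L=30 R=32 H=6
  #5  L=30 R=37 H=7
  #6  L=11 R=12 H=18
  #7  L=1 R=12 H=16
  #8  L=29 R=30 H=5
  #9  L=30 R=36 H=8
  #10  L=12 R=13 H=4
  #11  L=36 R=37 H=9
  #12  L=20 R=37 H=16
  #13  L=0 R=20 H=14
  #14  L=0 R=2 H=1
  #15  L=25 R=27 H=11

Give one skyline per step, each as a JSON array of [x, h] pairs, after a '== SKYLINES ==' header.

== SKYLINES ==
[[25,5],[27,0]]
[[25,5],[27,4],[30,0]]
[[0,6],[6,0],[25,5],[27,4],[30,0]]
[[0,6],[6,0],[25,5],[27,4],[30,6],[32,0]]
[[0,6],[6,0],[25,5],[27,4],[30,7],[37,0]]
[[0,6],[6,0],[11,18],[12,0],[25,5],[27,4],[30,7],[37,0]]
[[0,6],[1,16],[11,18],[12,0],[25,5],[27,4],[30,7],[37,0]]
[[0,6],[1,16],[11,18],[12,0],[25,5],[27,4],[29,5],[30,7],[37,0]]
[[0,6],[1,16],[11,18],[12,0],[25,5],[27,4],[29,5],[30,8],[36,7],[37,0]]
[[0,6],[1,16],[11,18],[12,4],[13,0],[25,5],[27,4],[29,5],[30,8],[36,7],[37,0]]
[[0,6],[1,16],[11,18],[12,4],[13,0],[25,5],[27,4],[29,5],[30,8],[36,9],[37,0]]
[[0,6],[1,16],[11,18],[12,4],[13,0],[20,16],[37,0]]
[[0,14],[1,16],[11,18],[12,14],[20,16],[37,0]]
[[0,14],[1,16],[11,18],[12,14],[20,16],[37,0]]
[[0,14],[1,16],[11,18],[12,14],[20,16],[37,0]]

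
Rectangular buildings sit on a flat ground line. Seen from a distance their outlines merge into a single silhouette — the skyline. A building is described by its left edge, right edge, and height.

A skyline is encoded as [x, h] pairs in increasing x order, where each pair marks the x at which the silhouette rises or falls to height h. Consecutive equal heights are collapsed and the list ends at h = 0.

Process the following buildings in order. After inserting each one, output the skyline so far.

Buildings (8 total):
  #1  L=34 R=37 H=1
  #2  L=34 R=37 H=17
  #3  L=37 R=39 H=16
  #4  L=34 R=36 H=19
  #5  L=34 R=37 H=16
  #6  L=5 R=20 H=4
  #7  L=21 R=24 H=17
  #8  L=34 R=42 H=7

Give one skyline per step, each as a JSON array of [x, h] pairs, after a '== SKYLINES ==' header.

== SKYLINES ==
[[34,1],[37,0]]
[[34,17],[37,0]]
[[34,17],[37,16],[39,0]]
[[34,19],[36,17],[37,16],[39,0]]
[[34,19],[36,17],[37,16],[39,0]]
[[5,4],[20,0],[34,19],[36,17],[37,16],[39,0]]
[[5,4],[20,0],[21,17],[24,0],[34,19],[36,17],[37,16],[39,0]]
[[5,4],[20,0],[21,17],[24,0],[34,19],[36,17],[37,16],[39,7],[42,0]]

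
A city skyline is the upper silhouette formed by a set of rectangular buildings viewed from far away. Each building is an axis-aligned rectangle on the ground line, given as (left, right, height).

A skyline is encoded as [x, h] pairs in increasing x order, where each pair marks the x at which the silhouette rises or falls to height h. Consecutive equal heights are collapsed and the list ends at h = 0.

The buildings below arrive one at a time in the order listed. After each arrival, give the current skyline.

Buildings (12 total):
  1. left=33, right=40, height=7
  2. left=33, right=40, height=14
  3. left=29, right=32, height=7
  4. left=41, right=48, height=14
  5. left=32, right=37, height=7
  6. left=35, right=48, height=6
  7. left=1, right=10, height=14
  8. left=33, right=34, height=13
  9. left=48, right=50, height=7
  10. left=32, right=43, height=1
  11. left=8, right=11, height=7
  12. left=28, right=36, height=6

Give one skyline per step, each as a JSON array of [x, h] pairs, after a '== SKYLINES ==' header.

== SKYLINES ==
[[33,7],[40,0]]
[[33,14],[40,0]]
[[29,7],[32,0],[33,14],[40,0]]
[[29,7],[32,0],[33,14],[40,0],[41,14],[48,0]]
[[29,7],[33,14],[40,0],[41,14],[48,0]]
[[29,7],[33,14],[40,6],[41,14],[48,0]]
[[1,14],[10,0],[29,7],[33,14],[40,6],[41,14],[48,0]]
[[1,14],[10,0],[29,7],[33,14],[40,6],[41,14],[48,0]]
[[1,14],[10,0],[29,7],[33,14],[40,6],[41,14],[48,7],[50,0]]
[[1,14],[10,0],[29,7],[33,14],[40,6],[41,14],[48,7],[50,0]]
[[1,14],[10,7],[11,0],[29,7],[33,14],[40,6],[41,14],[48,7],[50,0]]
[[1,14],[10,7],[11,0],[28,6],[29,7],[33,14],[40,6],[41,14],[48,7],[50,0]]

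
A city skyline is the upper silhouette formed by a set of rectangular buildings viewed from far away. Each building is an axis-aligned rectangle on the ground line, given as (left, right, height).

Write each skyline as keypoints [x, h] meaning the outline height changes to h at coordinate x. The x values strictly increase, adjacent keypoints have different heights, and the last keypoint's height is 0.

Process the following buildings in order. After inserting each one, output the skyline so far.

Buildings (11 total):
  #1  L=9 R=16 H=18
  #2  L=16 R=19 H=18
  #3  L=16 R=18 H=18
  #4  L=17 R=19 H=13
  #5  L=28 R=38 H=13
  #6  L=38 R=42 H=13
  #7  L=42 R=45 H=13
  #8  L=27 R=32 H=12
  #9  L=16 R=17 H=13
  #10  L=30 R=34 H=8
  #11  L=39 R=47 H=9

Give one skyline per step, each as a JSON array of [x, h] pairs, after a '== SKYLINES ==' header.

== SKYLINES ==
[[9,18],[16,0]]
[[9,18],[19,0]]
[[9,18],[19,0]]
[[9,18],[19,0]]
[[9,18],[19,0],[28,13],[38,0]]
[[9,18],[19,0],[28,13],[42,0]]
[[9,18],[19,0],[28,13],[45,0]]
[[9,18],[19,0],[27,12],[28,13],[45,0]]
[[9,18],[19,0],[27,12],[28,13],[45,0]]
[[9,18],[19,0],[27,12],[28,13],[45,0]]
[[9,18],[19,0],[27,12],[28,13],[45,9],[47,0]]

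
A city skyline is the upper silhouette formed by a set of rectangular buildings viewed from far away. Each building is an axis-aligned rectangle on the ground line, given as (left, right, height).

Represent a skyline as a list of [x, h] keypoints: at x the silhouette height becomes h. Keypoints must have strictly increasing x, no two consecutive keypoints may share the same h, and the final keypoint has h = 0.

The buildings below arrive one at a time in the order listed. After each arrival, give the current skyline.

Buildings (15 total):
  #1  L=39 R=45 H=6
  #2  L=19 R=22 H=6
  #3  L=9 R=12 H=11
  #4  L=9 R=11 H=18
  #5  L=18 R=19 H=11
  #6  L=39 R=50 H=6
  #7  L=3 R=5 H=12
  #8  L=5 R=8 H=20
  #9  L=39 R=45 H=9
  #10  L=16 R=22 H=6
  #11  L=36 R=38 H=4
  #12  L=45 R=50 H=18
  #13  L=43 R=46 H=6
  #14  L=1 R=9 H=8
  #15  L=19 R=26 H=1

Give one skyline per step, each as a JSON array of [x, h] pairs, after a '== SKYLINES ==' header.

== SKYLINES ==
[[39,6],[45,0]]
[[19,6],[22,0],[39,6],[45,0]]
[[9,11],[12,0],[19,6],[22,0],[39,6],[45,0]]
[[9,18],[11,11],[12,0],[19,6],[22,0],[39,6],[45,0]]
[[9,18],[11,11],[12,0],[18,11],[19,6],[22,0],[39,6],[45,0]]
[[9,18],[11,11],[12,0],[18,11],[19,6],[22,0],[39,6],[50,0]]
[[3,12],[5,0],[9,18],[11,11],[12,0],[18,11],[19,6],[22,0],[39,6],[50,0]]
[[3,12],[5,20],[8,0],[9,18],[11,11],[12,0],[18,11],[19,6],[22,0],[39,6],[50,0]]
[[3,12],[5,20],[8,0],[9,18],[11,11],[12,0],[18,11],[19,6],[22,0],[39,9],[45,6],[50,0]]
[[3,12],[5,20],[8,0],[9,18],[11,11],[12,0],[16,6],[18,11],[19,6],[22,0],[39,9],[45,6],[50,0]]
[[3,12],[5,20],[8,0],[9,18],[11,11],[12,0],[16,6],[18,11],[19,6],[22,0],[36,4],[38,0],[39,9],[45,6],[50,0]]
[[3,12],[5,20],[8,0],[9,18],[11,11],[12,0],[16,6],[18,11],[19,6],[22,0],[36,4],[38,0],[39,9],[45,18],[50,0]]
[[3,12],[5,20],[8,0],[9,18],[11,11],[12,0],[16,6],[18,11],[19,6],[22,0],[36,4],[38,0],[39,9],[45,18],[50,0]]
[[1,8],[3,12],[5,20],[8,8],[9,18],[11,11],[12,0],[16,6],[18,11],[19,6],[22,0],[36,4],[38,0],[39,9],[45,18],[50,0]]
[[1,8],[3,12],[5,20],[8,8],[9,18],[11,11],[12,0],[16,6],[18,11],[19,6],[22,1],[26,0],[36,4],[38,0],[39,9],[45,18],[50,0]]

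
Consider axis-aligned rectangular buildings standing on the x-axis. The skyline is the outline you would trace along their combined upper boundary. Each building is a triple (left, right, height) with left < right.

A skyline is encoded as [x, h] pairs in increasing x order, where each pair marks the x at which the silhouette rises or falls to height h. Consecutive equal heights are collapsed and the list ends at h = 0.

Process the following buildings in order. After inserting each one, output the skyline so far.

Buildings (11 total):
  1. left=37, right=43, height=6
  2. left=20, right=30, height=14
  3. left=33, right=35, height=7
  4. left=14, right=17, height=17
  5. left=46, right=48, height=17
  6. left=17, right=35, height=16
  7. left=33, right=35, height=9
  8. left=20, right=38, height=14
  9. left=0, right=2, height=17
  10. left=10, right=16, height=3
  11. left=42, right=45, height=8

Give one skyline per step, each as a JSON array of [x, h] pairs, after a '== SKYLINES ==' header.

== SKYLINES ==
[[37,6],[43,0]]
[[20,14],[30,0],[37,6],[43,0]]
[[20,14],[30,0],[33,7],[35,0],[37,6],[43,0]]
[[14,17],[17,0],[20,14],[30,0],[33,7],[35,0],[37,6],[43,0]]
[[14,17],[17,0],[20,14],[30,0],[33,7],[35,0],[37,6],[43,0],[46,17],[48,0]]
[[14,17],[17,16],[35,0],[37,6],[43,0],[46,17],[48,0]]
[[14,17],[17,16],[35,0],[37,6],[43,0],[46,17],[48,0]]
[[14,17],[17,16],[35,14],[38,6],[43,0],[46,17],[48,0]]
[[0,17],[2,0],[14,17],[17,16],[35,14],[38,6],[43,0],[46,17],[48,0]]
[[0,17],[2,0],[10,3],[14,17],[17,16],[35,14],[38,6],[43,0],[46,17],[48,0]]
[[0,17],[2,0],[10,3],[14,17],[17,16],[35,14],[38,6],[42,8],[45,0],[46,17],[48,0]]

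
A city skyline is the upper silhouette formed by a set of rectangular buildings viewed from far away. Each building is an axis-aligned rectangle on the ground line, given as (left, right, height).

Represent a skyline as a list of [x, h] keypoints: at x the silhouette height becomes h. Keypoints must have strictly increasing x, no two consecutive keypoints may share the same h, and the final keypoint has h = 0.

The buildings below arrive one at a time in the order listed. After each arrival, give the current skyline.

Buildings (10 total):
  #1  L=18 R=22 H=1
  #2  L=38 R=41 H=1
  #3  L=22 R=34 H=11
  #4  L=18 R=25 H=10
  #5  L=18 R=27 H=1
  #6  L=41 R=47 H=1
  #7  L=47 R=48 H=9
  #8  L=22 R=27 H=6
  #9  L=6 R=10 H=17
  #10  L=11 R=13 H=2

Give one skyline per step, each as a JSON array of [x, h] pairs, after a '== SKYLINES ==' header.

== SKYLINES ==
[[18,1],[22,0]]
[[18,1],[22,0],[38,1],[41,0]]
[[18,1],[22,11],[34,0],[38,1],[41,0]]
[[18,10],[22,11],[34,0],[38,1],[41,0]]
[[18,10],[22,11],[34,0],[38,1],[41,0]]
[[18,10],[22,11],[34,0],[38,1],[47,0]]
[[18,10],[22,11],[34,0],[38,1],[47,9],[48,0]]
[[18,10],[22,11],[34,0],[38,1],[47,9],[48,0]]
[[6,17],[10,0],[18,10],[22,11],[34,0],[38,1],[47,9],[48,0]]
[[6,17],[10,0],[11,2],[13,0],[18,10],[22,11],[34,0],[38,1],[47,9],[48,0]]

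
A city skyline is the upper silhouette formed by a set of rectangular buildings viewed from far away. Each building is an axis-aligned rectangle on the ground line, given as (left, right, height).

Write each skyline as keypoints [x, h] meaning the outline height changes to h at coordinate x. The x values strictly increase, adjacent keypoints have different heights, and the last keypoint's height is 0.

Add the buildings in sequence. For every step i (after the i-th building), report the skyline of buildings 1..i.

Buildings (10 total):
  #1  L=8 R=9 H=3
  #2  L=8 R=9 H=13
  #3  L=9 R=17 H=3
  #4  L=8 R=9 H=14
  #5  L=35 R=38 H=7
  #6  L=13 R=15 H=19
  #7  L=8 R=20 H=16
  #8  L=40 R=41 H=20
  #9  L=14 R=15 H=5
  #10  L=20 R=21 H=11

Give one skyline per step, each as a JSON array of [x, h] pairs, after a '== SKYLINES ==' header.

== SKYLINES ==
[[8,3],[9,0]]
[[8,13],[9,0]]
[[8,13],[9,3],[17,0]]
[[8,14],[9,3],[17,0]]
[[8,14],[9,3],[17,0],[35,7],[38,0]]
[[8,14],[9,3],[13,19],[15,3],[17,0],[35,7],[38,0]]
[[8,16],[13,19],[15,16],[20,0],[35,7],[38,0]]
[[8,16],[13,19],[15,16],[20,0],[35,7],[38,0],[40,20],[41,0]]
[[8,16],[13,19],[15,16],[20,0],[35,7],[38,0],[40,20],[41,0]]
[[8,16],[13,19],[15,16],[20,11],[21,0],[35,7],[38,0],[40,20],[41,0]]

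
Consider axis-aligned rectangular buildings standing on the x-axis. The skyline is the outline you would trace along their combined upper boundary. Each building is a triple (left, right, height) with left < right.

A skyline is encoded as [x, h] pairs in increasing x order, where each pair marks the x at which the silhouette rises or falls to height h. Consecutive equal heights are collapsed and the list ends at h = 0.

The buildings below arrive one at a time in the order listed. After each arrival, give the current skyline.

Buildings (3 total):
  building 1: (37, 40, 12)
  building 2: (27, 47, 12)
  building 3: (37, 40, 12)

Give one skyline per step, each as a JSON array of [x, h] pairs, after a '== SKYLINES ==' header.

== SKYLINES ==
[[37,12],[40,0]]
[[27,12],[47,0]]
[[27,12],[47,0]]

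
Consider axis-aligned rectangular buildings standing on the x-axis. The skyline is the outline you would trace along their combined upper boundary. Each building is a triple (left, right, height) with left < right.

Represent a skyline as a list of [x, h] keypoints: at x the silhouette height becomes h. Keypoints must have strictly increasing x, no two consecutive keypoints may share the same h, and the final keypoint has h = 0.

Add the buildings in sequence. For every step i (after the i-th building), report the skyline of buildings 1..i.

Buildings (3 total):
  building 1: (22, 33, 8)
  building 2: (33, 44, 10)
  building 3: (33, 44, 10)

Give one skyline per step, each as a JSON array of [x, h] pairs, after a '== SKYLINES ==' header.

== SKYLINES ==
[[22,8],[33,0]]
[[22,8],[33,10],[44,0]]
[[22,8],[33,10],[44,0]]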